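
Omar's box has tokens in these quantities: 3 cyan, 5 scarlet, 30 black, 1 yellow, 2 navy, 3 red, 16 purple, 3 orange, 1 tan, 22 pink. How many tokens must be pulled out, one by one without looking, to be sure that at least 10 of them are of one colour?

By pigeonhole, put each drawn token into a box by colour. The largest draw with every box below 10 takes min(count, 9) from each colour; colours with fewer than 9 contribute all they have.
Σ min(cᵢ, 9) = 3 + 5 + 9 + 1 + 2 + 3 + 9 + 3 + 1 + 9 = 45.
Draw number 45 + 1 = 46 must push one box to 10.

46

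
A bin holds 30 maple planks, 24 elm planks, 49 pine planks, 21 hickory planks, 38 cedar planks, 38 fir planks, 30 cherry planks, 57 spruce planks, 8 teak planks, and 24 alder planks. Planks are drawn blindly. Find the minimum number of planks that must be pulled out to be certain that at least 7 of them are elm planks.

In the worst case for collecting elm planks, every non-elm plank comes out first.
There are 30 + 49 + 21 + 38 + 38 + 30 + 57 + 8 + 24 = 295 non-elm planks altogether.
After those, each further plank must be elm, so 295 + 7 = 302 draws guarantee 7 elm planks.

302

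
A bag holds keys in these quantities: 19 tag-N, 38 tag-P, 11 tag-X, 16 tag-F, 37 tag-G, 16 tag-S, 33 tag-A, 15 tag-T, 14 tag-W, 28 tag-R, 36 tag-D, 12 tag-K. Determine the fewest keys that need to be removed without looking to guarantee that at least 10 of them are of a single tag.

The 12 tags are the holes; the keys drawn are the pigeons.
To avoid 10 of any one tag, the worst case takes at most 9 of each tag.
That gives 9 + 9 + 9 + 9 + 9 + 9 + 9 + 9 + 9 + 9 + 9 + 9 = 108 keys with no tag reaching 10.
The next key forces some tag to 10, so 108 + 1 = 109.

109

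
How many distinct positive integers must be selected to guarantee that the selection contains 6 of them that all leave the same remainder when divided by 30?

By the pigeonhole principle, the 30 residue classes mod 30 are the pigeonholes.
With 150 integers one could put 5 in each residue class and have no class reach 6.
The 151st integer pushes some class to 6, so 30·5 + 1 = 151.

151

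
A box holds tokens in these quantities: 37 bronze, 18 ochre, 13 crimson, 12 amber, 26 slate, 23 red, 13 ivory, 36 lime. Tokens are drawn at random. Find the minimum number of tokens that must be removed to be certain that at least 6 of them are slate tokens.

158

In the worst case for collecting slate tokens, every non-slate token comes out first.
There are 37 + 18 + 13 + 12 + 23 + 13 + 36 = 152 non-slate tokens altogether.
After those, each further token must be slate, so 152 + 6 = 158 draws guarantee 6 slate tokens.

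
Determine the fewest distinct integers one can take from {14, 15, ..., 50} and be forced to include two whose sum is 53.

25

Two chosen integers sum to 53 exactly when both halves of some pair {x, 53−x} with 14 ≤ x ≤ 53−x ≤ 39 are chosen — 13 such pairs.
The remaining 11 elements (those with no distinct partner in range) can never complete a 53-sum, so the worst case takes all of them and one from each pair: 11 + 13 = 24.
Pigeonhole: the 25th integer has to be the second member of some pair, so 24 + 1 = 25.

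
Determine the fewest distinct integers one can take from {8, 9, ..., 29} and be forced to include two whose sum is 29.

16

Two chosen integers sum to 29 exactly when both halves of some pair {x, 29−x} with 8 ≤ x ≤ 29−x ≤ 21 are chosen — 7 such pairs.
The remaining 8 elements (those with no distinct partner in range) can never complete a 29-sum, so the worst case takes all of them and one from each pair: 8 + 7 = 15.
The 16th integer has to be the second member of some pair, so 15 + 1 = 16.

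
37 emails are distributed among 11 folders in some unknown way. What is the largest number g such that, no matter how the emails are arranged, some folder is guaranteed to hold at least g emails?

4

Pigeonhole: the 11 folders are the holes and the 37 emails are the pigeons.
If every folder held at most 3 emails, the total would be at most 11 × 3 = 33, which is less than 37.
So some folder holds at least ⌈37/11⌉ = 4 emails.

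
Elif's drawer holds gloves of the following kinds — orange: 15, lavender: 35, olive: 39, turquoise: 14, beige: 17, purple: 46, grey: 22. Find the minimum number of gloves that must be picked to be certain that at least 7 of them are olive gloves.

156

In the worst case for collecting olive gloves, every non-olive glove comes out first.
There are 15 + 35 + 14 + 17 + 46 + 22 = 149 non-olive gloves altogether.
After those, each further glove must be olive, so 149 + 7 = 156 draws guarantee 7 olive gloves.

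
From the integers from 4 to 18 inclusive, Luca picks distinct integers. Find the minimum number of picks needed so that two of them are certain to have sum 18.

11

Group the elements by complementary pair {x, 18−x}: {4,14}, {5,13}, {6,12}, …, giving 5 two-element pairs, the single value 9 (it cannot pair with itself since the integers are distinct), and 4 integers whose partner 18−x falls outside [4,18].
Treating each of those 10 groups as a pigeonhole, one can pick one integer per group — 10 integers — with no two summing to 18.
The 11th integer lands in an occupied pair, forcing a sum of 18.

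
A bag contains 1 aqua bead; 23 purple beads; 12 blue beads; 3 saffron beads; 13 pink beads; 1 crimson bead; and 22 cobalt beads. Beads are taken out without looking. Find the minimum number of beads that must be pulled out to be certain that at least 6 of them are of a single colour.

An adversary could hand out at most 5 beads per colour (aqua, saffron, crimson run out sooner): 1 + 5 + 5 + 3 + 5 + 1 + 5 = 25 beads and still no colour has 6.
By pigeonhole, one more bead lands in a colour already at 5, so 26 draws are enough and 25 are not.

26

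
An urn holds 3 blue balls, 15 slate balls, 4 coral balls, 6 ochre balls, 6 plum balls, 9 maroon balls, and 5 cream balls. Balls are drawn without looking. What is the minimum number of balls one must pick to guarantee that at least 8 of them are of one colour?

Pigeonhole: the 7 colours are the holes; the balls drawn are the pigeons.
To avoid 8 of any one colour, the worst case takes at most 7 of each colour, or every ball of a colour that has fewer than 7.
That gives 3 + 7 + 4 + 6 + 6 + 7 + 5 = 38 balls with no colour reaching 8.
The next ball forces some colour to 8, so 38 + 1 = 39.

39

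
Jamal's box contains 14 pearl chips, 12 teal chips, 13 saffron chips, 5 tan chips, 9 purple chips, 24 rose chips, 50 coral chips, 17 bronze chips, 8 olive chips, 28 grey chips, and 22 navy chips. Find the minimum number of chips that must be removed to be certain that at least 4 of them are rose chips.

182

In the worst case for collecting rose chips, every non-rose chip comes out first.
There are 14 + 12 + 13 + 5 + 9 + 50 + 17 + 8 + 28 + 22 = 178 non-rose chips altogether.
After those, each further chip must be rose, so 178 + 4 = 182 draws guarantee 4 rose chips.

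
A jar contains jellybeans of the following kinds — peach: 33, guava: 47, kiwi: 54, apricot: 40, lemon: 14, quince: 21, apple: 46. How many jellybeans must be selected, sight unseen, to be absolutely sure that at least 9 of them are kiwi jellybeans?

210

In the worst case for collecting kiwi jellybeans, every non-kiwi jellybean comes out first.
There are 33 + 47 + 40 + 14 + 21 + 46 = 201 non-kiwi jellybeans altogether.
After those, each further jellybean must be kiwi, so 201 + 9 = 210 draws guarantee 9 kiwi jellybeans.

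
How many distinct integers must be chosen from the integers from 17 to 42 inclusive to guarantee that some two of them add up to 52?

Group the elements by complementary pair {x, 52−x}: {17,35}, {18,34}, {19,33}, …, giving 9 two-element pairs, the single value 26 (it cannot pair with itself since the integers are distinct), and 7 integers whose partner 52−x falls outside [17,42].
Treating each of those 17 groups as a pigeonhole, one can pick one integer per group — 17 integers — with no two summing to 52.
The 18th integer lands in an occupied pair, forcing a sum of 52.

18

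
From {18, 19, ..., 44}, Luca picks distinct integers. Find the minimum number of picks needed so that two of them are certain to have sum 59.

16

Two chosen integers sum to 59 exactly when both halves of some pair {x, 59−x} with 18 ≤ x ≤ 59−x ≤ 41 are chosen — 12 such pairs.
The remaining 3 elements (those with no distinct partner in range) can never complete a 59-sum, so the worst case takes all of them and one from each pair: 3 + 12 = 15.
The 16th integer has to be the second member of some pair, so 15 + 1 = 16.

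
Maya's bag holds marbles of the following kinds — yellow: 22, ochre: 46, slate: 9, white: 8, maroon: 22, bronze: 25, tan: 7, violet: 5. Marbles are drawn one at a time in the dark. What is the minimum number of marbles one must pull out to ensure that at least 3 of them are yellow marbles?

125

In the worst case for collecting yellow marbles, every non-yellow marble comes out first.
There are 46 + 9 + 8 + 22 + 25 + 7 + 5 = 122 non-yellow marbles altogether.
After those, each further marble must be yellow, so 122 + 3 = 125 draws guarantee 3 yellow marbles.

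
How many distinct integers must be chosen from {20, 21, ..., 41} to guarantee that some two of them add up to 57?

Two chosen integers sum to 57 exactly when both halves of some pair {x, 57−x} with 20 ≤ x ≤ 57−x ≤ 37 are chosen — 9 such pairs.
The remaining 4 elements (those with no distinct partner in range) can never complete a 57-sum, so the worst case takes all of them and one from each pair: 4 + 9 = 13.
By the pigeonhole principle, the 14th integer has to be the second member of some pair, so 13 + 1 = 14.

14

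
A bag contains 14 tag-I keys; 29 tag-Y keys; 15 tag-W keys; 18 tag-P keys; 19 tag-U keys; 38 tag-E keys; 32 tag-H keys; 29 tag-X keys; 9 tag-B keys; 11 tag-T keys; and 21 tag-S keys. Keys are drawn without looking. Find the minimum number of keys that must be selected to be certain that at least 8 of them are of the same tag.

The 11 tags are the holes; the keys drawn are the pigeons.
To avoid 8 of any one tag, the worst case takes at most 7 of each tag.
That gives 7 + 7 + 7 + 7 + 7 + 7 + 7 + 7 + 7 + 7 + 7 = 77 keys with no tag reaching 8.
The next key forces some tag to 8, so 77 + 1 = 78.

78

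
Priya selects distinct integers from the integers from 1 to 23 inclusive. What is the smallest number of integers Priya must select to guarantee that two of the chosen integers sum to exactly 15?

17

A set avoiding the sum 15 can contain at most one of each pair {x, 15−x}, plus the 9 elements whose complement lies outside the range.
The integers 8, …, 23 (16 of them) are such a set: any two sum to at least 8+9 = 17 > 15.
Pigeonhole: any 17th integer completes one of the 7 pairs, so 17 choices force a sum of 15.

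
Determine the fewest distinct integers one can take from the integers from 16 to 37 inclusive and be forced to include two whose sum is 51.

13

A set avoiding the sum 51 can contain at most one of each pair {x, 51−x}, plus the 2 elements whose complement lies outside the range.
The integers 26, …, 37 (12 of them) are such a set: any two sum to at least 26+27 = 53 > 51.
Any 13th integer completes one of the 10 pairs, so 13 choices force a sum of 51.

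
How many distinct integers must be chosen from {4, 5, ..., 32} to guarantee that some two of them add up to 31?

Two chosen integers sum to 31 exactly when both halves of some pair {x, 31−x} with 4 ≤ x ≤ 31−x ≤ 27 are chosen — 12 such pairs.
The remaining 5 elements (those with no distinct partner in range) can never complete a 31-sum, so the worst case takes all of them and one from each pair: 5 + 12 = 17.
The 18th integer has to be the second member of some pair, so 17 + 1 = 18.

18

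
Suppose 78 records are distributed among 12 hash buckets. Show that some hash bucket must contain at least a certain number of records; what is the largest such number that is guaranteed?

7

The 12 hash buckets are the holes and the 78 records are the pigeons.
If every hash bucket held at most 6 records, the total would be at most 12 × 6 = 72, which is less than 78.
So some hash bucket holds at least ⌈78/12⌉ = 7 records.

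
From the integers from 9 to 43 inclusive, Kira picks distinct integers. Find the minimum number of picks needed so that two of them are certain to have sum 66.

26

Group the elements by complementary pair {x, 66−x}: {23,43}, {24,42}, {25,41}, …, giving 10 two-element pairs, the single value 33 (it cannot pair with itself since the integers are distinct), and 14 integers whose partner 66−x falls outside [9,43].
Pigeonhole: treating each of those 25 groups as a pigeonhole, one can pick one integer per group — 25 integers — with no two summing to 66.
The 26th integer lands in an occupied pair, forcing a sum of 66.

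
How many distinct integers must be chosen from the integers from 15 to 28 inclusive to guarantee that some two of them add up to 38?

11

A set avoiding the sum 38 can contain at most one of each pair {x, 38−x}, plus the 6 elements whose complement lies outside the range or equal to its own complement.
The integers 19, …, 28 (10 of them) are such a set: any two sum to at least 19+20 = 39 > 38.
Any 11th integer completes one of the 4 pairs, so 11 choices force a sum of 38.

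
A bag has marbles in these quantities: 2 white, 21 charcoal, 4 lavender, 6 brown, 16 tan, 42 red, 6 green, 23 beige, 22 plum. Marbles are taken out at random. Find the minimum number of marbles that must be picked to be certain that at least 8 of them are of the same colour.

By the pigeonhole principle, put each drawn marble into a box by colour. The largest draw with every box below 8 takes min(count, 7) from each colour; colours with fewer than 7 contribute all they have.
Σ min(cᵢ, 7) = 2 + 7 + 4 + 6 + 7 + 7 + 6 + 7 + 7 = 53.
Draw number 53 + 1 = 54 must push one box to 8.

54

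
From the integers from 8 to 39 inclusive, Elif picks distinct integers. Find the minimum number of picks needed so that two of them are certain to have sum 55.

Group the elements by complementary pair {x, 55−x}: {16,39}, {17,38}, {18,37}, …, giving 12 two-element pairs and 8 integers whose partner 55−x falls outside [8,39].
By pigeonhole, treating each of those 20 groups as a pigeonhole, one can pick one integer per group — 20 integers — with no two summing to 55.
The 21st integer lands in an occupied pair, forcing a sum of 55.

21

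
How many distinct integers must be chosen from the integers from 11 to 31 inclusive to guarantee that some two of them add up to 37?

Two chosen integers sum to 37 exactly when both halves of some pair {x, 37−x} with 11 ≤ x ≤ 37−x ≤ 26 are chosen — 8 such pairs.
The remaining 5 elements (those with no distinct partner in range) can never complete a 37-sum, so the worst case takes all of them and one from each pair: 5 + 8 = 13.
The 14th integer has to be the second member of some pair, so 13 + 1 = 14.

14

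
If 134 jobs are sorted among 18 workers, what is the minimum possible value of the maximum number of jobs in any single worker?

8

Pigeonhole: the 18 workers are the holes and the 134 jobs are the pigeons.
If every worker held at most 7 jobs, the total would be at most 18 × 7 = 126, which is less than 134.
So some worker holds at least ⌈134/18⌉ = 8 jobs.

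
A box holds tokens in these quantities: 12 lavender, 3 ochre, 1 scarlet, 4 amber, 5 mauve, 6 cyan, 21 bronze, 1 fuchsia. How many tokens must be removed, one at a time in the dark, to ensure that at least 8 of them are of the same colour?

Put each drawn token into a box by colour. The largest draw with every box below 8 takes min(count, 7) from each colour; colours with fewer than 7 contribute all they have.
Σ min(cᵢ, 7) = 7 + 3 + 1 + 4 + 5 + 6 + 7 + 1 = 34.
Draw number 34 + 1 = 35 must push one box to 8.

35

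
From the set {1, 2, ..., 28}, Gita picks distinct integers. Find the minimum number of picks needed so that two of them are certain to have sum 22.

A set avoiding the sum 22 can contain at most one of each pair {x, 22−x}, plus the 8 elements whose complement lies outside the range or equal to its own complement.
The integers 11, …, 28 (18 of them) are such a set: any two sum to at least 11+12 = 23 > 22.
Pigeonhole: any 19th integer completes one of the 10 pairs, so 19 choices force a sum of 22.

19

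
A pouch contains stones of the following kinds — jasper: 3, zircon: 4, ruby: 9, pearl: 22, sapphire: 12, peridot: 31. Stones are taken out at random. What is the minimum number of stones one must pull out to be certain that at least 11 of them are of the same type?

47

The 6 types are the holes; the stones drawn are the pigeons.
To avoid 11 of any one type, the worst case takes at most 10 of each type, or every stone of a type that has fewer than 10.
That gives 3 + 4 + 9 + 10 + 10 + 10 = 46 stones with no type reaching 11.
The next stone forces some type to 11, so 46 + 1 = 47.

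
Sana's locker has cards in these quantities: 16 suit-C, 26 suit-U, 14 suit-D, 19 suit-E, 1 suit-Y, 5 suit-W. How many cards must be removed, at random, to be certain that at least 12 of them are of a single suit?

51

Put each drawn card into a box by suit. The largest draw with every box below 12 takes min(count, 11) from each suit; suits with fewer than 11 contribute all they have.
Σ min(cᵢ, 11) = 11 + 11 + 11 + 11 + 1 + 5 = 50.
Draw number 50 + 1 = 51 must push one box to 12.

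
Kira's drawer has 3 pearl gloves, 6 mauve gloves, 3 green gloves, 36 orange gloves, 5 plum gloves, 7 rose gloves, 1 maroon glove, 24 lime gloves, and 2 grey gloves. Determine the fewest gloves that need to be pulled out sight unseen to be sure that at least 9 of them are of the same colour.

44

Pigeonhole: the 9 colours are the holes; the gloves drawn are the pigeons.
To avoid 9 of any one colour, the worst case takes at most 8 of each colour, or every glove of a colour that has fewer than 8.
That gives 3 + 6 + 3 + 8 + 5 + 7 + 1 + 8 + 2 = 43 gloves with no colour reaching 9.
The next glove forces some colour to 9, so 43 + 1 = 44.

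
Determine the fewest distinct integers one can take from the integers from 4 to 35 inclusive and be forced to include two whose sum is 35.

19

Group the elements by complementary pair {x, 35−x}: {4,31}, {5,30}, {6,29}, …, giving 14 two-element pairs and 4 integers whose partner 35−x falls outside [4,35].
Treating each of those 18 groups as a pigeonhole, one can pick one integer per group — 18 integers — with no two summing to 35.
The 19th integer lands in an occupied pair, forcing a sum of 35.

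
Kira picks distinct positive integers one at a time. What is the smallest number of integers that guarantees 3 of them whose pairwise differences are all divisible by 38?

77

Integers whose pairwise differences are multiples of 38 are exactly those sharing a remainder mod 38. The 38 residue classes mod 38 are the pigeonholes.
With 76 integers one could put 2 in each residue class and have no class reach 3.
The 77th integer pushes some class to 3, so 38·2 + 1 = 77.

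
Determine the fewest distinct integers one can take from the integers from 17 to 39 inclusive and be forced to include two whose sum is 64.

17

A set avoiding the sum 64 can contain at most one of each pair {x, 64−x}, plus the 9 elements whose complement lies outside the range or equal to its own complement.
The integers 17, …, 32 (16 of them) are such a set: any two sum to at least 17+18 = 35 and at most 31+32 = 63 < 64.
Any 17th integer completes one of the 7 pairs, so 17 choices force a sum of 64.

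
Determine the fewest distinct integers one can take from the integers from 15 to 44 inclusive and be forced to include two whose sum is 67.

20

Two chosen integers sum to 67 exactly when both halves of some pair {x, 67−x} with 23 ≤ x ≤ 67−x ≤ 44 are chosen — 11 such pairs.
The remaining 8 elements (those with no distinct partner in range) can never complete a 67-sum, so the worst case takes all of them and one from each pair: 8 + 11 = 19.
The 20th integer has to be the second member of some pair, so 19 + 1 = 20.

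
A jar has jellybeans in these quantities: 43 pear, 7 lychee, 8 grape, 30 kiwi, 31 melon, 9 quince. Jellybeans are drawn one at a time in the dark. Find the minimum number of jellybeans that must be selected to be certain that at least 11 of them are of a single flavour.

Pigeonhole: put each drawn jellybean into a box by flavour. The largest draw with every box below 11 takes min(count, 10) from each flavour; flavours with fewer than 10 contribute all they have.
Σ min(cᵢ, 10) = 10 + 7 + 8 + 10 + 10 + 9 = 54.
Draw number 54 + 1 = 55 must push one box to 11.

55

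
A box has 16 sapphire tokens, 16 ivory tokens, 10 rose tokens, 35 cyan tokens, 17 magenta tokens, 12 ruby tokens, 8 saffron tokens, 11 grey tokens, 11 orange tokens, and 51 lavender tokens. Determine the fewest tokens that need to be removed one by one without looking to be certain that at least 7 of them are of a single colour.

By pigeonhole, put each drawn token into a box by colour. The largest draw with every box below 7 takes min(count, 6) from each colour.
Σ min(cᵢ, 6) = 6 + 6 + 6 + 6 + 6 + 6 + 6 + 6 + 6 + 6 = 60.
Draw number 60 + 1 = 61 must push one box to 7.

61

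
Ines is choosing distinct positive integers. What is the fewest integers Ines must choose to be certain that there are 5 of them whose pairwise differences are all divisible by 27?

109

Integers whose pairwise differences are multiples of 27 are exactly those sharing a remainder mod 27. By the pigeonhole principle, the 27 residue classes mod 27 are the pigeonholes.
With 108 integers one could put 4 in each residue class and have no class reach 5.
The 109th integer pushes some class to 5, so 27·4 + 1 = 109.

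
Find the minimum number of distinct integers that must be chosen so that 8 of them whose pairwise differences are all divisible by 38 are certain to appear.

Integers whose pairwise differences are multiples of 38 are exactly those sharing a remainder mod 38. By pigeonhole, the 38 residue classes mod 38 are the pigeonholes.
With 266 integers one could put 7 in each residue class and have no class reach 8.
The 267th integer pushes some class to 8, so 38·7 + 1 = 267.

267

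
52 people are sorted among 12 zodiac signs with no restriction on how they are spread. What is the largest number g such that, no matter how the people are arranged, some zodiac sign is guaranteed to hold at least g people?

5

By pigeonhole, the 12 zodiac signs are the holes and the 52 people are the pigeons.
If every zodiac sign held at most 4 people, the total would be at most 12 × 4 = 48, which is less than 52.
So some zodiac sign holds at least ⌈52/12⌉ = 5 people.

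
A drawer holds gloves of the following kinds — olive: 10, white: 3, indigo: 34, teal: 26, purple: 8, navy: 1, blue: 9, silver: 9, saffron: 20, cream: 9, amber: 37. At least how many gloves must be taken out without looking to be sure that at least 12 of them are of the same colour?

94

An adversary could hand out at most 11 gloves per colour (7 colours run out sooner): 10 + 3 + 11 + 11 + 8 + 1 + 9 + 9 + 11 + 9 + 11 = 93 gloves and still no colour has 12.
One more glove lands in a colour already at 11, so 94 draws are enough and 93 are not.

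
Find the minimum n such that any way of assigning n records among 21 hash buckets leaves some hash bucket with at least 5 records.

With 84 records one could put exactly 4 in each of the 21 hash buckets, and no hash bucket would reach 5.
One more record must land in a hash bucket that already has 4, giving it 5.
So 21 × 4 + 1 = 85 records are required.

85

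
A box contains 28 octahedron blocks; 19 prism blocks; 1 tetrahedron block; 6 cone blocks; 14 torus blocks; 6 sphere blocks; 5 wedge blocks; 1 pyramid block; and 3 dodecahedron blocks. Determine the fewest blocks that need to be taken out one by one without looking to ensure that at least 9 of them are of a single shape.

47

By pigeonhole, put each drawn block into a box by shape. The largest draw with every box below 9 takes min(count, 8) from each shape; shapes with fewer than 8 contribute all they have.
Σ min(cᵢ, 8) = 8 + 8 + 1 + 6 + 8 + 6 + 5 + 1 + 3 = 46.
Draw number 46 + 1 = 47 must push one box to 9.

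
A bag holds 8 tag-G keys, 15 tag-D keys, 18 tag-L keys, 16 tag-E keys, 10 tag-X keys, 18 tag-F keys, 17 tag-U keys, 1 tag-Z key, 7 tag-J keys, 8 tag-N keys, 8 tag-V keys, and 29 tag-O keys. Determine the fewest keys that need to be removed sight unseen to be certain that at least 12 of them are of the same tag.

109

The 12 tags are the holes; the keys drawn are the pigeons.
To avoid 12 of any one tag, the worst case takes at most 11 of each tag, or every key of a tag that has fewer than 11.
That gives 8 + 11 + 11 + 11 + 10 + 11 + 11 + 1 + 7 + 8 + 8 + 11 = 108 keys with no tag reaching 12.
The next key forces some tag to 12, so 108 + 1 = 109.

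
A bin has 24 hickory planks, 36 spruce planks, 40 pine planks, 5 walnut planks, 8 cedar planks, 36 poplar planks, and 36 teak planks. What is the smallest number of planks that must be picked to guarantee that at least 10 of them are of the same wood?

An adversary could hand out at most 9 planks per wood (walnut, cedar run out sooner): 9 + 9 + 9 + 5 + 8 + 9 + 9 = 58 planks and still no wood has 10.
One more plank lands in a wood already at 9, so 59 draws are enough and 58 are not.

59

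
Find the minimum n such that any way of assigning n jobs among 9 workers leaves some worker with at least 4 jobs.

28

With 27 jobs one could put exactly 3 in each of the 9 workers, and no worker would reach 4.
By pigeonhole, one more job must land in a worker that already has 3, giving it 4.
So 9 × 3 + 1 = 28 jobs are required.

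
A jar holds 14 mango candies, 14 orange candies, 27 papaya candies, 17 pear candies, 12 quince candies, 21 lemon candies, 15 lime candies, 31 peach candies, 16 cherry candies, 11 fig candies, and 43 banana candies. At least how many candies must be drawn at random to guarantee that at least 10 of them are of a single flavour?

100

An adversary could hand out at most 9 candies per flavour: 9 + 9 + 9 + 9 + 9 + 9 + 9 + 9 + 9 + 9 + 9 = 99 candies and still no flavour has 10.
By pigeonhole, one more candy lands in a flavour already at 9, so 100 draws are enough and 99 are not.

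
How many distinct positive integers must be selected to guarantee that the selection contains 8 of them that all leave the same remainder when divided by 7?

The 7 residue classes mod 7 are the pigeonholes.
With 49 integers one could put 7 in each residue class and have no class reach 8.
The 50th integer pushes some class to 8, so 7·7 + 1 = 50.

50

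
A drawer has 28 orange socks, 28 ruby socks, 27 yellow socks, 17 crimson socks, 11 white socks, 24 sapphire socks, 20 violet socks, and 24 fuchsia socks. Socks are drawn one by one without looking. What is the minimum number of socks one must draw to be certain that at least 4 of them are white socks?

In the worst case for collecting white socks, every non-white sock comes out first.
There are 28 + 28 + 27 + 17 + 24 + 20 + 24 = 168 non-white socks altogether.
After those, each further sock must be white, so 168 + 4 = 172 draws guarantee 4 white socks.

172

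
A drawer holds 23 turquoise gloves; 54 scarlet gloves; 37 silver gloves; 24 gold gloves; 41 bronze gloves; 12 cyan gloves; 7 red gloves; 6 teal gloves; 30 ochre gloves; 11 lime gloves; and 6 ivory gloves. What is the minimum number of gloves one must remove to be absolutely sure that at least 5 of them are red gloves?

249

In the worst case for collecting red gloves, every non-red glove comes out first.
There are 23 + 54 + 37 + 24 + 41 + 12 + 6 + 30 + 11 + 6 = 244 non-red gloves altogether.
After those, each further glove must be red, so 244 + 5 = 249 draws guarantee 5 red gloves.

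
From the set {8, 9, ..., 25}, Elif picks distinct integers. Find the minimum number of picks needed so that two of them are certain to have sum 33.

A set avoiding the sum 33 can contain at most one of each pair {x, 33−x}.
The integers 17, …, 25 (9 of them) are such a set: any two sum to at least 17+18 = 35 > 33.
By pigeonhole, any 10th integer completes one of the 9 pairs, so 10 choices force a sum of 33.

10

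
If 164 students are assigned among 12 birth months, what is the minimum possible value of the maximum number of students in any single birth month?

The 12 birth months are the holes and the 164 students are the pigeons.
If every birth month held at most 13 students, the total would be at most 12 × 13 = 156, which is less than 164.
So some birth month holds at least ⌈164/12⌉ = 14 students.

14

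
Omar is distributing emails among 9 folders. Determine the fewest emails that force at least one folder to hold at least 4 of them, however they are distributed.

With 27 emails one could put exactly 3 in each of the 9 folders, and no folder would reach 4.
Pigeonhole: one more email must land in a folder that already has 3, giving it 4.
So 9 × 3 + 1 = 28 emails are required.

28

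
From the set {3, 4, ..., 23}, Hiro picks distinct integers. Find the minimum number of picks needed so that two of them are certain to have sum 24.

Two chosen integers sum to 24 exactly when both halves of some pair {x, 24−x} with 3 ≤ x ≤ 24−x ≤ 21 are chosen — 9 such pairs.
The remaining 3 elements (those with no distinct partner in range) can never complete a 24-sum, so the worst case takes all of them and one from each pair: 3 + 9 = 12.
By pigeonhole, the 13th integer has to be the second member of some pair, so 12 + 1 = 13.

13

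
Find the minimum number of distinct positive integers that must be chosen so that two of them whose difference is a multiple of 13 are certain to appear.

14

Integers whose pairwise differences are multiples of 13 are exactly those sharing a remainder mod 13. The 13 residue classes mod 13 are the pigeonholes.
With 13 integers one could put 1 in each residue class and have no class reach 2.
The 14th integer pushes some class to 2, so 13·1 + 1 = 14.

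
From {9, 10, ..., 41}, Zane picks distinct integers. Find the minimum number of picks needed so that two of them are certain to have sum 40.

23

Two chosen integers sum to 40 exactly when both halves of some pair {x, 40−x} with 9 ≤ x ≤ 40−x ≤ 31 are chosen — 11 such pairs.
The remaining 11 elements (those with no distinct partner in range) can never complete a 40-sum, so the worst case takes all of them and one from each pair: 11 + 11 = 22.
The 23rd integer has to be the second member of some pair, so 22 + 1 = 23.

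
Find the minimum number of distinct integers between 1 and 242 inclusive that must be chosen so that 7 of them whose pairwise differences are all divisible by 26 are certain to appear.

157

Integers whose pairwise differences are multiples of 26 are exactly those sharing a remainder mod 26. By pigeonhole, the 26 residue classes mod 26 are the pigeonholes.
With 156 integers one could put 6 in each residue class and have no class reach 7.
The 157th integer pushes some class to 7, so 26·6 + 1 = 157.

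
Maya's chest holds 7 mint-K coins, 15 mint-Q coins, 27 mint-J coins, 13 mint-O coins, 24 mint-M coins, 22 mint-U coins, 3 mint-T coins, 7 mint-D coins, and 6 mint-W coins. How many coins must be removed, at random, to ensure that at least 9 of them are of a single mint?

Put each drawn coin into a box by mint. The largest draw with every box below 9 takes min(count, 8) from each mint; mints with fewer than 8 contribute all they have.
Σ min(cᵢ, 8) = 7 + 8 + 8 + 8 + 8 + 8 + 3 + 7 + 6 = 63.
Draw number 63 + 1 = 64 must push one box to 9.

64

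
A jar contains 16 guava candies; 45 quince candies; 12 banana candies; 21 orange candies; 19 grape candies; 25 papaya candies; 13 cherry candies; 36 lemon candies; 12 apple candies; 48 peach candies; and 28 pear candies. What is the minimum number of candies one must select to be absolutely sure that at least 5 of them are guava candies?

In the worst case for collecting guava candies, every non-guava candy comes out first.
There are 45 + 12 + 21 + 19 + 25 + 13 + 36 + 12 + 48 + 28 = 259 non-guava candies altogether.
After those, each further candy must be guava, so 259 + 5 = 264 draws guarantee 5 guava candies.

264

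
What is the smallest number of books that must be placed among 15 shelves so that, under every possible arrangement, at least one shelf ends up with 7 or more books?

With 90 books one could put exactly 6 in each of the 15 shelves, and no shelf would reach 7.
By the pigeonhole principle, one more book must land in a shelf that already has 6, giving it 7.
So 15 × 6 + 1 = 91 books are required.

91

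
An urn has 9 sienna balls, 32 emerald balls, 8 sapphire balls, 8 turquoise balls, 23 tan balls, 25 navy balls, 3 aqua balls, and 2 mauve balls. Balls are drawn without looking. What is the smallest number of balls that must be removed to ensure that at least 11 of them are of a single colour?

61

An adversary could hand out at most 10 balls per colour (5 colours run out sooner): 9 + 10 + 8 + 8 + 10 + 10 + 3 + 2 = 60 balls and still no colour has 11.
By the pigeonhole principle, one more ball lands in a colour already at 10, so 61 draws are enough and 60 are not.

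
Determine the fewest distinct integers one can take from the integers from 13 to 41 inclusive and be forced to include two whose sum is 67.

Group the elements by complementary pair {x, 67−x}: {26,41}, {27,40}, {28,39}, …, giving 8 two-element pairs and 13 integers whose partner 67−x falls outside [13,41].
Treating each of those 21 groups as a pigeonhole, one can pick one integer per group — 21 integers — with no two summing to 67.
The 22nd integer lands in an occupied pair, forcing a sum of 67.

22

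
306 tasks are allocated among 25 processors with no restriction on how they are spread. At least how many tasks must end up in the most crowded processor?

By the pigeonhole principle, the 25 processors are the holes and the 306 tasks are the pigeons.
If every processor held at most 12 tasks, the total would be at most 25 × 12 = 300, which is less than 306.
So some processor holds at least ⌈306/25⌉ = 13 tasks.

13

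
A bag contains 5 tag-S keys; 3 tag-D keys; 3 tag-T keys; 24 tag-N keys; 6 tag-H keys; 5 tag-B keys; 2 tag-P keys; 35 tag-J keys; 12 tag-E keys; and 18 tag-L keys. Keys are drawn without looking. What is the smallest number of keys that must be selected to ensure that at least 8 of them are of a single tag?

An adversary could hand out at most 7 keys per tag (6 tags run out sooner): 5 + 3 + 3 + 7 + 6 + 5 + 2 + 7 + 7 + 7 = 52 keys and still no tag has 8.
By pigeonhole, one more key lands in a tag already at 7, so 53 draws are enough and 52 are not.

53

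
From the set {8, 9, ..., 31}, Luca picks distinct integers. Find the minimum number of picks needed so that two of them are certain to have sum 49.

18

A set avoiding the sum 49 can contain at most one of each pair {x, 49−x}, plus the 10 elements whose complement lies outside the range.
The integers 8, …, 24 (17 of them) are such a set: any two sum to at least 8+9 = 17 and at most 23+24 = 47 < 49.
Any 18th integer completes one of the 7 pairs, so 18 choices force a sum of 49.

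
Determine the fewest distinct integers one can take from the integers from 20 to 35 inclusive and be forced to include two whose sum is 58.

11

A set avoiding the sum 58 can contain at most one of each pair {x, 58−x}, plus the 4 elements whose complement lies outside the range or equal to its own complement.
The integers 20, …, 29 (10 of them) are such a set: any two sum to at least 20+21 = 41 and at most 28+29 = 57 < 58.
Any 11th integer completes one of the 6 pairs, so 11 choices force a sum of 58.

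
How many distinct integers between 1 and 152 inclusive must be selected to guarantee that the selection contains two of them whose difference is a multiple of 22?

23

Integers whose pairwise differences are multiples of 22 are exactly those sharing a remainder mod 22. By pigeonhole, the 22 residue classes mod 22 are the pigeonholes.
With 22 integers one could put 1 in each residue class and have no class reach 2.
The 23rd integer pushes some class to 2, so 22·1 + 1 = 23.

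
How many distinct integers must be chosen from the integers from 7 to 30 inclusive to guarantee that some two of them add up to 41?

15

A set avoiding the sum 41 can contain at most one of each pair {x, 41−x}, plus the 4 elements whose complement lies outside the range.
The integers 7, …, 20 (14 of them) are such a set: any two sum to at least 7+8 = 15 and at most 19+20 = 39 < 41.
Any 15th integer completes one of the 10 pairs, so 15 choices force a sum of 41.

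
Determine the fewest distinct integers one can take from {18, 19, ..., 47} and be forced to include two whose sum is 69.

18

Two chosen integers sum to 69 exactly when both halves of some pair {x, 69−x} with 22 ≤ x ≤ 69−x ≤ 47 are chosen — 13 such pairs.
The remaining 4 elements (those with no distinct partner in range) can never complete a 69-sum, so the worst case takes all of them and one from each pair: 4 + 13 = 17.
The 18th integer has to be the second member of some pair, so 17 + 1 = 18.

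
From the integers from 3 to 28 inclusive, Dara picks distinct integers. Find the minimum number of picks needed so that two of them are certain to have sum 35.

16

Group the elements by complementary pair {x, 35−x}: {7,28}, {8,27}, {9,26}, …, giving 11 two-element pairs and 4 integers whose partner 35−x falls outside [3,28].
By pigeonhole, treating each of those 15 groups as a pigeonhole, one can pick one integer per group — 15 integers — with no two summing to 35.
The 16th integer lands in an occupied pair, forcing a sum of 35.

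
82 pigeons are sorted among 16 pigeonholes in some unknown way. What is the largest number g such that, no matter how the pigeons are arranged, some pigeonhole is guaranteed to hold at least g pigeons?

6

By pigeonhole, the 16 pigeonholes are the holes and the 82 pigeons are the pigeons.
If every pigeonhole held at most 5 pigeons, the total would be at most 16 × 5 = 80, which is less than 82.
So some pigeonhole holds at least ⌈82/16⌉ = 6 pigeons.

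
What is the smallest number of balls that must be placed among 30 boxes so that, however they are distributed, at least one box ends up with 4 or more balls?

91

With 90 balls one could put exactly 3 in each of the 30 boxes, and no box would reach 4.
One more ball must land in a box that already has 3, giving it 4.
So 30 × 3 + 1 = 91 balls are required.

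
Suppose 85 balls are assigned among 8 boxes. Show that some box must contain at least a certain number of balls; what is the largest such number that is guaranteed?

11

By pigeonhole, the 8 boxes are the holes and the 85 balls are the pigeons.
If every box held at most 10 balls, the total would be at most 8 × 10 = 80, which is less than 85.
So some box holds at least ⌈85/8⌉ = 11 balls.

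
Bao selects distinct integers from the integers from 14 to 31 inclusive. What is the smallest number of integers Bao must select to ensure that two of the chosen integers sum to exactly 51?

Two chosen integers sum to 51 exactly when both halves of some pair {x, 51−x} with 20 ≤ x ≤ 51−x ≤ 31 are chosen — 6 such pairs.
The remaining 6 elements (those with no distinct partner in range) can never complete a 51-sum, so the worst case takes all of them and one from each pair: 6 + 6 = 12.
By pigeonhole, the 13th integer has to be the second member of some pair, so 12 + 1 = 13.

13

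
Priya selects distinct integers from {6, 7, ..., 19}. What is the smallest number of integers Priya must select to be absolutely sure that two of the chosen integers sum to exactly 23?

9

A set avoiding the sum 23 can contain at most one of each pair {x, 23−x}, plus the 2 elements whose complement lies outside the range.
The integers 12, …, 19 (8 of them) are such a set: any two sum to at least 12+13 = 25 > 23.
Pigeonhole: any 9th integer completes one of the 6 pairs, so 9 choices force a sum of 23.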